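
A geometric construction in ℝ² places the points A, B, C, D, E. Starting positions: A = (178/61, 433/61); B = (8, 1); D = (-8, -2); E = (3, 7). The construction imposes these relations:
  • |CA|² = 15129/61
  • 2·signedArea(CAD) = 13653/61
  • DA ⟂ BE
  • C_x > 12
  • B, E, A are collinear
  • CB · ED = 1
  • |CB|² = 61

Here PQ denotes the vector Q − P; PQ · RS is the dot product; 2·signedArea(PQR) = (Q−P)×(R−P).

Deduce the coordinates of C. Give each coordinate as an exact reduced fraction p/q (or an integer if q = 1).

1. C_x = 13  [2·signedArea(CAD) = 13653/61 ∩ CB · ED = 1]
2. C_y = -5  [2·signedArea(CAD) = 13653/61 ∩ CB · ED = 1]
   → C = (13, -5)

C = (13, -5)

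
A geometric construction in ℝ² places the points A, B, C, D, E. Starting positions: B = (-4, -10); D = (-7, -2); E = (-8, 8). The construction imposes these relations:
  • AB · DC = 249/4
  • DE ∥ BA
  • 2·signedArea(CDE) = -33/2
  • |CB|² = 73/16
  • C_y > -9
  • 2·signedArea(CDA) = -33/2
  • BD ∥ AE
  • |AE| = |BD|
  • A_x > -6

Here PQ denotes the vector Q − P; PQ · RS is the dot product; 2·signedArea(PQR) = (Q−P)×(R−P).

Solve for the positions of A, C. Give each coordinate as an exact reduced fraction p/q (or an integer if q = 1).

A = (-5, 0)
C = (-19/4, -8)

1. A_x = -5  [BD ∥ AE ∩ DE ∥ BA]
2. A_y = 0  [BD ∥ AE ∩ DE ∥ BA]
   → A = (-5, 0)
3. C_x = -19/4  [2·signedArea(CDA) = -33/2 ∩ 2·signedArea(CDE) = -33/2]
4. C_y = -8  [2·signedArea(CDA) = -33/2 ∩ 2·signedArea(CDE) = -33/2]
   → C = (-19/4, -8)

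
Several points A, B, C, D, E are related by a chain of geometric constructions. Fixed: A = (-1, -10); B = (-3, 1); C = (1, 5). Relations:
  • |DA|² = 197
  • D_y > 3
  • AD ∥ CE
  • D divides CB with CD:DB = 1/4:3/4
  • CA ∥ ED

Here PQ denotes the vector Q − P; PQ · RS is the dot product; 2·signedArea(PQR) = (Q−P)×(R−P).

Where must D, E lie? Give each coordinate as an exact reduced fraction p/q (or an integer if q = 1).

1. D_x = 0  [D divides CB with CD:DB = 1/4:3/4]
2. D_y = 4  [D divides CB with CD:DB = 1/4:3/4]
   → D = (0, 4)
3. E_x = 2  [CA ∥ ED ∩ AD ∥ CE]
4. E_y = 19  [CA ∥ ED ∩ AD ∥ CE]
   → E = (2, 19)

D = (0, 4)
E = (2, 19)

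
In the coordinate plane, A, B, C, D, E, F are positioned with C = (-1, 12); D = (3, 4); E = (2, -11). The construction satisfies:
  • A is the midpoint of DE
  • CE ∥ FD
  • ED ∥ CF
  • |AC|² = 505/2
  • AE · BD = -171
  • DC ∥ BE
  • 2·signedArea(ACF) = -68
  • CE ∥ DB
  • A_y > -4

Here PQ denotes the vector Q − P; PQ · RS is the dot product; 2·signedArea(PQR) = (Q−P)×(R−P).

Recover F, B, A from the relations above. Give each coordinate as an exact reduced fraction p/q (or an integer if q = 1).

1. F_x = 0  [CE ∥ FD ∩ ED ∥ CF]
2. F_y = 27  [CE ∥ FD ∩ ED ∥ CF]
   → F = (0, 27)
3. B_x = 6  [DC ∥ BE ∩ CE ∥ DB]
4. B_y = -19  [DC ∥ BE ∩ CE ∥ DB]
   → B = (6, -19)
5. A_x = 5/2  [A is the midpoint of DE]
6. A_y = -7/2  [A is the midpoint of DE]
   → A = (5/2, -7/2)

A = (5/2, -7/2)
B = (6, -19)
F = (0, 27)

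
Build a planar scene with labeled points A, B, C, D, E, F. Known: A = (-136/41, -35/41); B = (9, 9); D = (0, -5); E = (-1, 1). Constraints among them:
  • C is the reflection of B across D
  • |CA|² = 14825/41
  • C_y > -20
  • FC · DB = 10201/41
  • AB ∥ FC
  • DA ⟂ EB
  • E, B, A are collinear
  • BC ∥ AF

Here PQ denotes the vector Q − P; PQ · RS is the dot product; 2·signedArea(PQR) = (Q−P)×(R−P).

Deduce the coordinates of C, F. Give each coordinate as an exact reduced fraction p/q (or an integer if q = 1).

1. C_x = -9  [C is the reflection of B across D]
2. C_y = -19  [C is the reflection of B across D]
   → C = (-9, -19)
3. F_x = -874/41  [AB ∥ FC ∩ BC ∥ AF]
4. F_y = -1183/41  [AB ∥ FC ∩ BC ∥ AF]
   → F = (-874/41, -1183/41)

C = (-9, -19)
F = (-874/41, -1183/41)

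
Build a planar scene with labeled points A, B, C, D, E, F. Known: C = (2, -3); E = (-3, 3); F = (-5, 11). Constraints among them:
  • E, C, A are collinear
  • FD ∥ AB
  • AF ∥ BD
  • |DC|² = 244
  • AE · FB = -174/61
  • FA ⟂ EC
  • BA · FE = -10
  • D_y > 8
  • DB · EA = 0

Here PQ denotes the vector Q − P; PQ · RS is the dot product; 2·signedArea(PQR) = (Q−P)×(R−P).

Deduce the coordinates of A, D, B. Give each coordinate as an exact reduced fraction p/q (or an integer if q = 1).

1. A_x = -473/61  [E, C, A are collinear ∩ FA ⟂ EC]
2. A_y = 531/61  [E, C, A are collinear ∩ FA ⟂ EC]
   → A = (-473/61, 531/61)
3. B_x = -656/61  [AE · FB = -174/61 ∩ BA · FE = -10]
4. B_y = 409/61  [AE · FB = -174/61 ∩ BA · FE = -10]
   → B = (-656/61, 409/61)
5. D_x = -8  [DB · EA = 0 ∩ FD ∥ AB]
6. D_y = 9  [DB · EA = 0 ∩ FD ∥ AB]
   → D = (-8, 9)

A = (-473/61, 531/61)
B = (-656/61, 409/61)
D = (-8, 9)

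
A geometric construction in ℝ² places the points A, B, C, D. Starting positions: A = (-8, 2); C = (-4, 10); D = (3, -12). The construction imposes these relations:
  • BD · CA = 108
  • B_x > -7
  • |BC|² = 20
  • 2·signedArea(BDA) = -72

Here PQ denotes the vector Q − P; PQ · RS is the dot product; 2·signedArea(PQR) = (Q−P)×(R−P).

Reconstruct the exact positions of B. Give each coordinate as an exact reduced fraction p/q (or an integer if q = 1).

B = (-6, 6)

1. B_x = -6  [BD · CA = 108 ∩ 2·signedArea(BDA) = -72]
2. B_y = 6  [BD · CA = 108 ∩ 2·signedArea(BDA) = -72]
   → B = (-6, 6)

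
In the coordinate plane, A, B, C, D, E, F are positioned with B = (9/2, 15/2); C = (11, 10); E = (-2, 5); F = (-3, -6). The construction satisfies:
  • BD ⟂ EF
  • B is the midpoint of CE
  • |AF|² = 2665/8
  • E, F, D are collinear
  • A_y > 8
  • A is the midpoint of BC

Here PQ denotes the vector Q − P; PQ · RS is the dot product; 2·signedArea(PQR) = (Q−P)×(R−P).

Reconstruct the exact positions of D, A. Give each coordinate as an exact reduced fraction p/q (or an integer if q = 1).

A = (31/4, 35/4)
D = (-105/61, 492/61)

1. D_x = -105/61  [E, F, D are collinear ∩ BD ⟂ EF]
2. D_y = 492/61  [E, F, D are collinear ∩ BD ⟂ EF]
   → D = (-105/61, 492/61)
3. A_x = 31/4  [A is the midpoint of BC]
4. A_y = 35/4  [A is the midpoint of BC]
   → A = (31/4, 35/4)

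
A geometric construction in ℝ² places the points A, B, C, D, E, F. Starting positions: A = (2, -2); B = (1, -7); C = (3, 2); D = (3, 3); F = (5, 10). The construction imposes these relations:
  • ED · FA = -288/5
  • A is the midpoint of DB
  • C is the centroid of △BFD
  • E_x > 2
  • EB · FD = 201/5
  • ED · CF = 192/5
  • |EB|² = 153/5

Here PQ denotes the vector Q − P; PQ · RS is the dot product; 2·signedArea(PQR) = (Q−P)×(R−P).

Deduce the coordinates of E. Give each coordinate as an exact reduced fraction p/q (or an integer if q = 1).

E = (11/5, -8/5)

1. E_x = 11/5  [ED · FA = -288/5 ∩ EB · FD = 201/5]
2. E_y = -8/5  [ED · FA = -288/5 ∩ EB · FD = 201/5]
   → E = (11/5, -8/5)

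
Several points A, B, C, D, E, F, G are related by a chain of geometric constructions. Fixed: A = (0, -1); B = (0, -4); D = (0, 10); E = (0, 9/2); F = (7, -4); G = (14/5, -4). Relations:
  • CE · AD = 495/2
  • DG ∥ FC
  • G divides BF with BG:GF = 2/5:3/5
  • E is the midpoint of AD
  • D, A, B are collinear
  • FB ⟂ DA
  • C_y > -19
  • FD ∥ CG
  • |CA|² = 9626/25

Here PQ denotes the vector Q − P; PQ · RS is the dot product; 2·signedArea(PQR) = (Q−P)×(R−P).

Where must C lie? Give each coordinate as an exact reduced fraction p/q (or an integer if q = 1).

1. C_x = 49/5  [FD ∥ CG ∩ DG ∥ FC]
2. C_y = -18  [FD ∥ CG ∩ DG ∥ FC]
   → C = (49/5, -18)

C = (49/5, -18)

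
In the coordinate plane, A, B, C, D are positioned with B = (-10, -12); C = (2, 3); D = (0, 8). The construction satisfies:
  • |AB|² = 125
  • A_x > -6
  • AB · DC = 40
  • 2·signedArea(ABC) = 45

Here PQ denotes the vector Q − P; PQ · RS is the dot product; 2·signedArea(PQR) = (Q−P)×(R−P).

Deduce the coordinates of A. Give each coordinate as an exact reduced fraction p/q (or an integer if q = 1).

1. A_x = -5  [2·signedArea(ABC) = 45 ∩ AB · DC = 40]
2. A_y = -2  [2·signedArea(ABC) = 45 ∩ AB · DC = 40]
   → A = (-5, -2)

A = (-5, -2)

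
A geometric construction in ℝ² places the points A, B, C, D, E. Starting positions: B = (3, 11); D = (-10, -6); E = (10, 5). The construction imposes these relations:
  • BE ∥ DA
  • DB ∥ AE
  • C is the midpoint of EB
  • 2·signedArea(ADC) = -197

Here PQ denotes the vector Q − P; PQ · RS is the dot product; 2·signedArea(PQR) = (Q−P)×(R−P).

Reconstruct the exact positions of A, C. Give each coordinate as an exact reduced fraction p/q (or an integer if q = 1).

A = (-3, -12)
C = (13/2, 8)

1. A_x = -3  [DB ∥ AE ∩ BE ∥ DA]
2. A_y = -12  [DB ∥ AE ∩ BE ∥ DA]
   → A = (-3, -12)
3. C_x = 13/2  [C is the midpoint of EB]
4. C_y = 8  [C is the midpoint of EB]
   → C = (13/2, 8)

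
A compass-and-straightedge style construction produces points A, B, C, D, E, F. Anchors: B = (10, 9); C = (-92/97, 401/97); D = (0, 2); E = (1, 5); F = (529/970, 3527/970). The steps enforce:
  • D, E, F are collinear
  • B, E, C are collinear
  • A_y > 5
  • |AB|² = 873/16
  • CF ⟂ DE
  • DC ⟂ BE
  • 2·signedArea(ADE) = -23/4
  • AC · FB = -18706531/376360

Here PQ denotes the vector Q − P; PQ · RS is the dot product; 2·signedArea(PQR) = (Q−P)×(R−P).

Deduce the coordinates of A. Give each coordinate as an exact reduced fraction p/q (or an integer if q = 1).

A = (13/4, 6)

1. A_x = 13/4  [AC · FB = -18706531/376360 ∩ 2·signedArea(ADE) = -23/4]
2. A_y = 6  [AC · FB = -18706531/376360 ∩ 2·signedArea(ADE) = -23/4]
   → A = (13/4, 6)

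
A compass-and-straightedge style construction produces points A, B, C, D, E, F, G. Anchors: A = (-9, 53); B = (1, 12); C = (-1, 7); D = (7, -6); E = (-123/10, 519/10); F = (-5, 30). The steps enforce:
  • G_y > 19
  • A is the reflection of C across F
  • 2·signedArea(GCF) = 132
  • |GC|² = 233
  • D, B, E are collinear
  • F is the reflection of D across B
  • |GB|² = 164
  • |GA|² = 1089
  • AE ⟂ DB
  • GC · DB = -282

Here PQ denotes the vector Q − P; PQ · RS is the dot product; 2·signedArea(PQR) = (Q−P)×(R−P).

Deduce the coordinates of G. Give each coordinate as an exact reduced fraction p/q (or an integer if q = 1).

1. G_x = -9  [2·signedArea(GCF) = 132 ∩ GC · DB = -282]
2. G_y = 20  [2·signedArea(GCF) = 132 ∩ GC · DB = -282]
   → G = (-9, 20)

G = (-9, 20)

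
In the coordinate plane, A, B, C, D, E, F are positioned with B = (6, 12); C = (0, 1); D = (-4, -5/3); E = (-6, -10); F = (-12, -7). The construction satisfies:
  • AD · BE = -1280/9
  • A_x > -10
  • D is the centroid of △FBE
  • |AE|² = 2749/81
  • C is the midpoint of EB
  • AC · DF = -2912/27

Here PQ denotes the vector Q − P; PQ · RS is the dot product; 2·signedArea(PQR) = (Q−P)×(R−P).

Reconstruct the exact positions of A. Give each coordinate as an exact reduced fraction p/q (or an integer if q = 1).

1. A_x = -28/3  [AD · BE = -1280/9 ∩ AC · DF = -2912/27]
2. A_y = -47/9  [AD · BE = -1280/9 ∩ AC · DF = -2912/27]
   → A = (-28/3, -47/9)

A = (-28/3, -47/9)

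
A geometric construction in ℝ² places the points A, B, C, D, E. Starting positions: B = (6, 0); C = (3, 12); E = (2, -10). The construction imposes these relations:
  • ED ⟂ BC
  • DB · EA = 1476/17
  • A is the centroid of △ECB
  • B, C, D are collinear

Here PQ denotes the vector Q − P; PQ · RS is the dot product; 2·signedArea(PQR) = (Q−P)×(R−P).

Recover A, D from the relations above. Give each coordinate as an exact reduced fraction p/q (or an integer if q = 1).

1. A_x = 11/3  [A is the centroid of △ECB]
2. A_y = 2/3  [A is the centroid of △ECB]
   → A = (11/3, 2/3)
3. D_x = 138/17  [B, C, D are collinear ∩ ED ⟂ BC]
4. D_y = -144/17  [B, C, D are collinear ∩ ED ⟂ BC]
   → D = (138/17, -144/17)

A = (11/3, 2/3)
D = (138/17, -144/17)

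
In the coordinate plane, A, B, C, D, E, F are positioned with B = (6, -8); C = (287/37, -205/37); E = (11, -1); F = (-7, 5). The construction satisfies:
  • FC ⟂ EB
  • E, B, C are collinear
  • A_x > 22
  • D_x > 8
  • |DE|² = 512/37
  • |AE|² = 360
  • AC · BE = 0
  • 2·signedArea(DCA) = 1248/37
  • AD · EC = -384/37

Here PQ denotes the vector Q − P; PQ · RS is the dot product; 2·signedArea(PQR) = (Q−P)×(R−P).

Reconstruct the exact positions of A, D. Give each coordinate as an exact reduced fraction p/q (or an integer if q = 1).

A = (833/37, -595/37)
D = (327/37, -149/37)

1. A_x = 833/37  [line -5·x + -7·y + 0 = 0 ∩ |AE|² = 360]
2. A_y = -595/37  [line -5·x + -7·y + 0 = 0 ∩ |AE|² = 360]
   → A = (833/37, -595/37)
3. D_x = 327/37  [line 390/37·x + 546/37·y + -1248/37 = 0 ∩ |DE|² = 512/37]
4. D_y = -149/37  [line 390/37·x + 546/37·y + -1248/37 = 0 ∩ |DE|² = 512/37]
   → D = (327/37, -149/37)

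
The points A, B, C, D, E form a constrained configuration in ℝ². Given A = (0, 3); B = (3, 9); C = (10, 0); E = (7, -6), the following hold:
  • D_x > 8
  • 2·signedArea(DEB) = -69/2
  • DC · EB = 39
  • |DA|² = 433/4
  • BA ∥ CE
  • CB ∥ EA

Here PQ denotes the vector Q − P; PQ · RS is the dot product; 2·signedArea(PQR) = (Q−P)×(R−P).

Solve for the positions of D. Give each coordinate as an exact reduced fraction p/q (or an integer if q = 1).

1. D_x = 17/2  [DC · EB = 39 ∩ 2·signedArea(DEB) = -69/2]
2. D_y = -3  [DC · EB = 39 ∩ 2·signedArea(DEB) = -69/2]
   → D = (17/2, -3)

D = (17/2, -3)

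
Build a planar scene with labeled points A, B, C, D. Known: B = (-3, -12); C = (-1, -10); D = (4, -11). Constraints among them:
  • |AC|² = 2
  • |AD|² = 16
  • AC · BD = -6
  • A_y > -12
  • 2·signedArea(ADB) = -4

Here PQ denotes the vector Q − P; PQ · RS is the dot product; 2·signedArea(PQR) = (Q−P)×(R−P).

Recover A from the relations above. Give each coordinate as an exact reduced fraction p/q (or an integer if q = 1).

A = (0, -11)

1. A_x = 0  [2·signedArea(ADB) = -4 ∩ AC · BD = -6]
2. A_y = -11  [2·signedArea(ADB) = -4 ∩ AC · BD = -6]
   → A = (0, -11)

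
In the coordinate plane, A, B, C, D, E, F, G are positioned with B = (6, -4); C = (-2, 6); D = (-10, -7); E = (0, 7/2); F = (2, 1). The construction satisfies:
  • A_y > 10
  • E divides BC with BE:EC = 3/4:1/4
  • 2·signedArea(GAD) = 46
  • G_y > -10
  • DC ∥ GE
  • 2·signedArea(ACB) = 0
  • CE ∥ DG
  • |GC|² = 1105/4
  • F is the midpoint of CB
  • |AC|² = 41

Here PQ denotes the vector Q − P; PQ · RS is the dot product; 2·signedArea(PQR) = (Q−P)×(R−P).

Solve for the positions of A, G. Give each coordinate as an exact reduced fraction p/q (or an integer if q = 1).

1. A_x = -6  [line 10·x + 8·y + -28 = 0 ∩ |AC|² = 41]
2. A_y = 11  [line 10·x + 8·y + -28 = 0 ∩ |AC|² = 41]
   → A = (-6, 11)
3. G_x = -8  [DC ∥ GE ∩ CE ∥ DG]
4. G_y = -19/2  [DC ∥ GE ∩ CE ∥ DG]
   → G = (-8, -19/2)

A = (-6, 11)
G = (-8, -19/2)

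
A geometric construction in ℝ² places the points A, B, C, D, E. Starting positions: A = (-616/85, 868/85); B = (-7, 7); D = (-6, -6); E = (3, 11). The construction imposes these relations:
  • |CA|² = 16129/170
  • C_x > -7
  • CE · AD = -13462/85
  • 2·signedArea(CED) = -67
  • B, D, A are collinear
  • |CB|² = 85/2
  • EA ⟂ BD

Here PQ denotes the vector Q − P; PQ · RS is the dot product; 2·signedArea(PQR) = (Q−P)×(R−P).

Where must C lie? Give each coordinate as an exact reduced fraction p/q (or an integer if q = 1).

C = (-13/2, 1/2)

1. C_x = -13/2  [2·signedArea(CED) = -67 ∩ CE · AD = -13462/85]
2. C_y = 1/2  [2·signedArea(CED) = -67 ∩ CE · AD = -13462/85]
   → C = (-13/2, 1/2)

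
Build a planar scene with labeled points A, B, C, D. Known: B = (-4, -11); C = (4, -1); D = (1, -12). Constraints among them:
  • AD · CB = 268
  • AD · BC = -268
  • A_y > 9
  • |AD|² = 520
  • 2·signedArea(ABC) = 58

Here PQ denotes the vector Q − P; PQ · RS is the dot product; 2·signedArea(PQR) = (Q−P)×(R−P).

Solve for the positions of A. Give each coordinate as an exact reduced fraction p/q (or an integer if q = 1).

1. A_x = 7  [2·signedArea(ABC) = 58 ∩ AD · CB = 268]
2. A_y = 10  [2·signedArea(ABC) = 58 ∩ AD · CB = 268]
   → A = (7, 10)

A = (7, 10)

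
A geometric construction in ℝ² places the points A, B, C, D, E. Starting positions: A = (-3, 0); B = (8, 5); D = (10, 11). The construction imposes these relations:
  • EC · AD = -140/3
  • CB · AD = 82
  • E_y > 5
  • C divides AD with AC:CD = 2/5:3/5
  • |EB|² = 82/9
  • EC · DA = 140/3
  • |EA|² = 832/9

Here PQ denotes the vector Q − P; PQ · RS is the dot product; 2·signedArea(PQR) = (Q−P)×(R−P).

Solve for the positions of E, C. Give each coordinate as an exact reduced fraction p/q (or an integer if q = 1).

1. C_x = 11/5  [C divides AD with AC:CD = 2/5:3/5]
2. C_y = 22/5  [C divides AD with AC:CD = 2/5:3/5]
   → C = (11/5, 22/5)
3. E_x = 5  [line 13·x + 11·y + -371/3 = 0 ∩ |EB|² = 82/9]
4. E_y = 16/3  [line 13·x + 11·y + -371/3 = 0 ∩ |EB|² = 82/9]
   → E = (5, 16/3)

C = (11/5, 22/5)
E = (5, 16/3)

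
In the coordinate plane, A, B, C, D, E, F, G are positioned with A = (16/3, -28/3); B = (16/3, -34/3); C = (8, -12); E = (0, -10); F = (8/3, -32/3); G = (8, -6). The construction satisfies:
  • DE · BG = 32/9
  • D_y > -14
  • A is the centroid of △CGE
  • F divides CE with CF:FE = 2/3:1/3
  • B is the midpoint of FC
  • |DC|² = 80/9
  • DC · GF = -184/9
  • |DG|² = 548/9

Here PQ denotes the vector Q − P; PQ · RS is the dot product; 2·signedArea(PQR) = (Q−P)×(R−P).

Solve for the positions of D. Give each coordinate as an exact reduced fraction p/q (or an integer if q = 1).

1. D_x = 16/3  [DE · BG = 32/9 ∩ DC · GF = -184/9]
2. D_y = -40/3  [DE · BG = 32/9 ∩ DC · GF = -184/9]
   → D = (16/3, -40/3)

D = (16/3, -40/3)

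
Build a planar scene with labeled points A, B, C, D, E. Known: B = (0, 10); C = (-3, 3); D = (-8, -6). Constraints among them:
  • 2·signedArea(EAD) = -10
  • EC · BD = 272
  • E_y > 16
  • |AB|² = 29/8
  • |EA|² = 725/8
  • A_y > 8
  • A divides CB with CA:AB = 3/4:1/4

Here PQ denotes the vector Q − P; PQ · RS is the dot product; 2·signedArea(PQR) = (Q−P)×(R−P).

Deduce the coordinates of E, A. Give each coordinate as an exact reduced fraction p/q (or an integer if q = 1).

A = (-3/4, 33/4)
E = (3, 17)

1. A_x = -3/4  [A divides CB with CA:AB = 3/4:1/4]
2. A_y = 33/4  [A divides CB with CA:AB = 3/4:1/4]
   → A = (-3/4, 33/4)
3. E_x = 3  [2·signedArea(EAD) = -10 ∩ EC · BD = 272]
4. E_y = 17  [2·signedArea(EAD) = -10 ∩ EC · BD = 272]
   → E = (3, 17)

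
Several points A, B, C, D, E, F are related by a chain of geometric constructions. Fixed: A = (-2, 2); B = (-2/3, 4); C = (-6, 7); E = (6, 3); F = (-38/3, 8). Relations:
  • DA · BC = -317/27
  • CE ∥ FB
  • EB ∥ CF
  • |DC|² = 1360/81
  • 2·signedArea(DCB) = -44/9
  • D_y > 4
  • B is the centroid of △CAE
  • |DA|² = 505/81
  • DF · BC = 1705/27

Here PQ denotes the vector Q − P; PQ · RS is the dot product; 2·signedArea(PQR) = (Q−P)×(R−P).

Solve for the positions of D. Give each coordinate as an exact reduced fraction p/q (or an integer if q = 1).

1. D_x = -26/9  [2·signedArea(DCB) = -44/9 ∩ DA · BC = -317/27]
2. D_y = 13/3  [2·signedArea(DCB) = -44/9 ∩ DA · BC = -317/27]
   → D = (-26/9, 13/3)

D = (-26/9, 13/3)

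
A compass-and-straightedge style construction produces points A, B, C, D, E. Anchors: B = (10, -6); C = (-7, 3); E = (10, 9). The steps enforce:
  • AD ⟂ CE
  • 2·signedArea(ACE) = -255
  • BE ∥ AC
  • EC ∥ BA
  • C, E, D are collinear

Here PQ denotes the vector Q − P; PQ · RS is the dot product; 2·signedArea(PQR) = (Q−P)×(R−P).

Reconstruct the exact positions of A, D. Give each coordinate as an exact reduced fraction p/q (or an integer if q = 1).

A = (-7, -12)
D = (-761/65, 87/65)

1. A_x = -7  [BE ∥ AC ∩ EC ∥ BA]
2. A_y = -12  [BE ∥ AC ∩ EC ∥ BA]
   → A = (-7, -12)
3. D_x = -761/65  [C, E, D are collinear ∩ AD ⟂ CE]
4. D_y = 87/65  [C, E, D are collinear ∩ AD ⟂ CE]
   → D = (-761/65, 87/65)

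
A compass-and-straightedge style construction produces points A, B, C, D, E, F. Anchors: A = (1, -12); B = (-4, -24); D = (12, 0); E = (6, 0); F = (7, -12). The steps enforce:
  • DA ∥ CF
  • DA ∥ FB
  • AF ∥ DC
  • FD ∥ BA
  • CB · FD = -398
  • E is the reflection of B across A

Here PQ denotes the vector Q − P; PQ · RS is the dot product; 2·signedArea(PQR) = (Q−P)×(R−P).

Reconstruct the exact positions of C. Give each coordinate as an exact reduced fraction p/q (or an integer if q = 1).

C = (18, 0)

1. C_x = 18  [DA ∥ CF ∩ AF ∥ DC]
2. C_y = 0  [DA ∥ CF ∩ AF ∥ DC]
   → C = (18, 0)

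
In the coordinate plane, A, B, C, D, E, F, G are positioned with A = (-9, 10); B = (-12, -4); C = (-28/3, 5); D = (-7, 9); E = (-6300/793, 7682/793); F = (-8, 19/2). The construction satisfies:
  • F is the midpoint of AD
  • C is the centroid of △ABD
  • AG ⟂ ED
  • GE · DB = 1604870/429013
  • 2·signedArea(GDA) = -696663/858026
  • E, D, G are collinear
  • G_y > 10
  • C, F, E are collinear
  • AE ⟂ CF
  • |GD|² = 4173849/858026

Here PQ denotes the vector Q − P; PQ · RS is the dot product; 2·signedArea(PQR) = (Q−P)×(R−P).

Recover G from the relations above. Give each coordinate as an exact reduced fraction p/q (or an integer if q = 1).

1. G_x = -7536389/858026  [E, D, G are collinear ∩ AG ⟂ ED]
2. G_y = 8835669/858026  [E, D, G are collinear ∩ AG ⟂ ED]
   → G = (-7536389/858026, 8835669/858026)

G = (-7536389/858026, 8835669/858026)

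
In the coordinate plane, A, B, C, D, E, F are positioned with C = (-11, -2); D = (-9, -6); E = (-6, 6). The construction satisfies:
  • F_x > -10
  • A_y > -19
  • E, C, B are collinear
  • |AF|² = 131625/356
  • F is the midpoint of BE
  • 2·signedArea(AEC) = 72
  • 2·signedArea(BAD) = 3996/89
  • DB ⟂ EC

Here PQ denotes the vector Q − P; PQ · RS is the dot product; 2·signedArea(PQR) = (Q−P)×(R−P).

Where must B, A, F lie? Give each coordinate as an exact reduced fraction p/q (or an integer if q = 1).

1. B_x = -1089/89  [E, C, B are collinear ∩ DB ⟂ EC]
2. B_y = -354/89  [E, C, B are collinear ∩ DB ⟂ EC]
   → B = (-1089/89, -354/89)
3. A_x = -12  [2·signedArea(AEC) = 72 ∩ 2·signedArea(BAD) = 3996/89]
4. A_y = -18  [2·signedArea(AEC) = 72 ∩ 2·signedArea(BAD) = 3996/89]
   → A = (-12, -18)
5. F_x = -1623/178  [F is the midpoint of BE]
6. F_y = 90/89  [F is the midpoint of BE]
   → F = (-1623/178, 90/89)

A = (-12, -18)
B = (-1089/89, -354/89)
F = (-1623/178, 90/89)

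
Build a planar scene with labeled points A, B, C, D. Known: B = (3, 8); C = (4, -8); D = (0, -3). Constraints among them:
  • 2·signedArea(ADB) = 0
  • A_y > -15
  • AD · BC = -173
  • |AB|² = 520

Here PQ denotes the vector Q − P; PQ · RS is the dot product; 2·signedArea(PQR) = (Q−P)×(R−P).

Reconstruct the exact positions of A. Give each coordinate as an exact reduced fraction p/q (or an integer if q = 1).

A = (-3, -14)

1. A_x = -3  [2·signedArea(ADB) = 0 ∩ AD · BC = -173]
2. A_y = -14  [2·signedArea(ADB) = 0 ∩ AD · BC = -173]
   → A = (-3, -14)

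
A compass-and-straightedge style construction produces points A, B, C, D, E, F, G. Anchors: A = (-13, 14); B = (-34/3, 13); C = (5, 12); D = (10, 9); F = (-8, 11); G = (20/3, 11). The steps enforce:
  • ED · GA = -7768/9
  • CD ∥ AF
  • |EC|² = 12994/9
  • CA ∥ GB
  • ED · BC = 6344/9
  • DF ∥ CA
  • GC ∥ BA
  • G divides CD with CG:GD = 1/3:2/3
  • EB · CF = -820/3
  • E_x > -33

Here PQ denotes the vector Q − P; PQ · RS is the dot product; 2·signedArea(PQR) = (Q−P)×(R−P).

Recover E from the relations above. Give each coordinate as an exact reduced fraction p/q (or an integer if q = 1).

1. E_x = -98/3  [ED · BC = 6344/9 ∩ ED · GA = -7768/9]
2. E_y = 17  [ED · BC = 6344/9 ∩ ED · GA = -7768/9]
   → E = (-98/3, 17)

E = (-98/3, 17)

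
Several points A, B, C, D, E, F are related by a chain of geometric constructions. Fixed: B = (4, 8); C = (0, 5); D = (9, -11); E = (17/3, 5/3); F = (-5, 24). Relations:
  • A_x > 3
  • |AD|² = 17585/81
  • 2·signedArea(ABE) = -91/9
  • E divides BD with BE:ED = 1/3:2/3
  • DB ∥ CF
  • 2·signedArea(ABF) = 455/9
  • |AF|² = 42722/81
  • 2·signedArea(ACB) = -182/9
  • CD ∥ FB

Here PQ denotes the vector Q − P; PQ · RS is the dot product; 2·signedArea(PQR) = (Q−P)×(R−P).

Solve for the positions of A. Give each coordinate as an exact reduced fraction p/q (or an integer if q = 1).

1. A_x = 34/9  [2·signedArea(ACB) = -182/9 ∩ 2·signedArea(ABF) = 455/9]
2. A_y = 25/9  [2·signedArea(ACB) = -182/9 ∩ 2·signedArea(ABF) = 455/9]
   → A = (34/9, 25/9)

A = (34/9, 25/9)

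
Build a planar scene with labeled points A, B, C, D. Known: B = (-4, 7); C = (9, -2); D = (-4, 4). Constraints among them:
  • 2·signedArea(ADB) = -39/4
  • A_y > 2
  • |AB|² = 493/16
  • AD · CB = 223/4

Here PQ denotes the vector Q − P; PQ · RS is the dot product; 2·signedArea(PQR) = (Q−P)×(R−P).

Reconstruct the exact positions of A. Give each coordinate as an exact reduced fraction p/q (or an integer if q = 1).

A = (-3/4, 5/2)

1. A_x = -3/4  [2·signedArea(ADB) = -39/4 ∩ AD · CB = 223/4]
2. A_y = 5/2  [2·signedArea(ADB) = -39/4 ∩ AD · CB = 223/4]
   → A = (-3/4, 5/2)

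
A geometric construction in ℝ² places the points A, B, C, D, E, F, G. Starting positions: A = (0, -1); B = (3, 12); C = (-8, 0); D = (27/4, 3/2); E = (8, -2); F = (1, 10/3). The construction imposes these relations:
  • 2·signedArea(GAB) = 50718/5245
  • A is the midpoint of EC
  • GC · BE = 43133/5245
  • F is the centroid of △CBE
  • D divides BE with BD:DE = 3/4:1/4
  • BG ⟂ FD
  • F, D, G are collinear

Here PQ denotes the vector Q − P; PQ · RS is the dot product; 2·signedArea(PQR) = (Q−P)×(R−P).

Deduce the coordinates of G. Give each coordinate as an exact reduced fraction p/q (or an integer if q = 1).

1. G_x = 1611/5245  [F, D, G are collinear ∩ BG ⟂ FD]
2. G_y = 18642/5245  [F, D, G are collinear ∩ BG ⟂ FD]
   → G = (1611/5245, 18642/5245)

G = (1611/5245, 18642/5245)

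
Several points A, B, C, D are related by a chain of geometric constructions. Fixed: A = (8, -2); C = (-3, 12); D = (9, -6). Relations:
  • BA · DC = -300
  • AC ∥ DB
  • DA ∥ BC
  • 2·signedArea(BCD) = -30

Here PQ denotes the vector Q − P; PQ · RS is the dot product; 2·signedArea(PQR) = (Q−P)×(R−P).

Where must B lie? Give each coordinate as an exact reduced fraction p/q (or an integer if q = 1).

1. B_x = -2  [DA ∥ BC ∩ AC ∥ DB]
2. B_y = 8  [DA ∥ BC ∩ AC ∥ DB]
   → B = (-2, 8)

B = (-2, 8)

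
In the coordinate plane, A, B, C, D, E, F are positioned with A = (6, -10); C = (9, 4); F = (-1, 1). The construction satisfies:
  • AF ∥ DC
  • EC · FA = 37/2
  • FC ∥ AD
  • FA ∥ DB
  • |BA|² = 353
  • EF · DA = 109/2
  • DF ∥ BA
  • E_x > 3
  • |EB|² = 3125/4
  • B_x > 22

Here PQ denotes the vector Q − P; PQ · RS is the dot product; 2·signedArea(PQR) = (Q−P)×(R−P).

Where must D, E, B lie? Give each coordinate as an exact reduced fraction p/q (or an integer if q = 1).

B = (23, -18)
D = (16, -7)
E = (4, 5/2)

1. D_x = 16  [AF ∥ DC ∩ FC ∥ AD]
2. D_y = -7  [AF ∥ DC ∩ FC ∥ AD]
   → D = (16, -7)
3. E_x = 4  [EF · DA = 109/2 ∩ EC · FA = 37/2]
4. E_y = 5/2  [EF · DA = 109/2 ∩ EC · FA = 37/2]
   → E = (4, 5/2)
5. B_x = 23  [DF ∥ BA ∩ FA ∥ DB]
6. B_y = -18  [DF ∥ BA ∩ FA ∥ DB]
   → B = (23, -18)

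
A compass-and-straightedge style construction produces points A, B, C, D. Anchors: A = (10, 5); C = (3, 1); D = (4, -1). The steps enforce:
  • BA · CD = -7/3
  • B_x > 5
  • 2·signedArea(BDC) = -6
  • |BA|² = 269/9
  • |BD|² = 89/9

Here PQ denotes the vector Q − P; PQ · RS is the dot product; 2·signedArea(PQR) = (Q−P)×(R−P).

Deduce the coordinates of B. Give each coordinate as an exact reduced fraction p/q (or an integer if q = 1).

1. B_x = 17/3  [BA · CD = -7/3 ∩ 2·signedArea(BDC) = -6]
2. B_y = 5/3  [BA · CD = -7/3 ∩ 2·signedArea(BDC) = -6]
   → B = (17/3, 5/3)

B = (17/3, 5/3)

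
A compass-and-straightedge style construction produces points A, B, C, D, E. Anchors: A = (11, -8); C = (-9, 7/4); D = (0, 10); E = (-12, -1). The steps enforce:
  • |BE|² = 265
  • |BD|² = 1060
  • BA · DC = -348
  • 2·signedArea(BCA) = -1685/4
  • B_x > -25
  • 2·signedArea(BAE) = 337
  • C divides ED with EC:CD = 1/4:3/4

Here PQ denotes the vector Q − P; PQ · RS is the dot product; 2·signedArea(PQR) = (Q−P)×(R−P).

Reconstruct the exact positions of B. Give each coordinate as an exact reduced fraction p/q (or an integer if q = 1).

1. B_x = -24  [2·signedArea(BCA) = -1685/4 ∩ BA · DC = -348]
2. B_y = -12  [2·signedArea(BCA) = -1685/4 ∩ BA · DC = -348]
   → B = (-24, -12)

B = (-24, -12)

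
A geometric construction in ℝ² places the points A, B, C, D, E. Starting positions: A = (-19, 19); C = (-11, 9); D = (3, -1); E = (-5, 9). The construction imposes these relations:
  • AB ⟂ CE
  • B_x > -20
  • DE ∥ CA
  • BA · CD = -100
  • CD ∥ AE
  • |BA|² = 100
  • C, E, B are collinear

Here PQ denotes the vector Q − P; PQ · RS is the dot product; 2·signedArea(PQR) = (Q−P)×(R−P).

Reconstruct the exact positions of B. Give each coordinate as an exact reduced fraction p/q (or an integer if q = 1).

1. B_x = -19  [C, E, B are collinear ∩ AB ⟂ CE]
2. B_y = 9  [C, E, B are collinear ∩ AB ⟂ CE]
   → B = (-19, 9)

B = (-19, 9)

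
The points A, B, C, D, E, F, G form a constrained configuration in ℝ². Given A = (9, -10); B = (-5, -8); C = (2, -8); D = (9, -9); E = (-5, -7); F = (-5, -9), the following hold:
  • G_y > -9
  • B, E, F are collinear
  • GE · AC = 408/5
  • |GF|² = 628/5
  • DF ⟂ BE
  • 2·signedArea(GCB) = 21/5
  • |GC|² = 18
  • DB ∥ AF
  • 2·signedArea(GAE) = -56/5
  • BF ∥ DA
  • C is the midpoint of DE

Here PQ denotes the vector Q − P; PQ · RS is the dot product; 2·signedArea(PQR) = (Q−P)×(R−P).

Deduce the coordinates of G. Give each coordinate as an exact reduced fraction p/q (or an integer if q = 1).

G = (31/5, -43/5)

1. G_x = 31/5  [2·signedArea(GAE) = -56/5 ∩ GE · AC = 408/5]
2. G_y = -43/5  [2·signedArea(GAE) = -56/5 ∩ GE · AC = 408/5]
   → G = (31/5, -43/5)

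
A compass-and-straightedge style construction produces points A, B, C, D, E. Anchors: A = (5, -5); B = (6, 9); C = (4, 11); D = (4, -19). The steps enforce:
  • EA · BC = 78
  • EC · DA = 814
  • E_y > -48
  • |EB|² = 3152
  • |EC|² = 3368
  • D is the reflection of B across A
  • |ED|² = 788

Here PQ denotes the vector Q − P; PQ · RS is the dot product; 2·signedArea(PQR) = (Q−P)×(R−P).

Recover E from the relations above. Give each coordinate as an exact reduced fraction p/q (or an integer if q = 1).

E = (2, -47)

1. E_x = 2  [EA · BC = 78 ∩ EC · DA = 814]
2. E_y = -47  [EA · BC = 78 ∩ EC · DA = 814]
   → E = (2, -47)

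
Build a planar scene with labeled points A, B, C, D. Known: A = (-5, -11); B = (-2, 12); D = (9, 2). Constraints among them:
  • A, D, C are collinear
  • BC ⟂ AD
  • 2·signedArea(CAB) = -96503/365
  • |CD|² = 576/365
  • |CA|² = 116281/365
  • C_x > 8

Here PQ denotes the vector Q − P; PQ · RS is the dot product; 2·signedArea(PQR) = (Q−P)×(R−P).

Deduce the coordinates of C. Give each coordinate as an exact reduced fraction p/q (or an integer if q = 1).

C = (2949/365, 418/365)

1. C_x = 2949/365  [A, D, C are collinear ∩ BC ⟂ AD]
2. C_y = 418/365  [A, D, C are collinear ∩ BC ⟂ AD]
   → C = (2949/365, 418/365)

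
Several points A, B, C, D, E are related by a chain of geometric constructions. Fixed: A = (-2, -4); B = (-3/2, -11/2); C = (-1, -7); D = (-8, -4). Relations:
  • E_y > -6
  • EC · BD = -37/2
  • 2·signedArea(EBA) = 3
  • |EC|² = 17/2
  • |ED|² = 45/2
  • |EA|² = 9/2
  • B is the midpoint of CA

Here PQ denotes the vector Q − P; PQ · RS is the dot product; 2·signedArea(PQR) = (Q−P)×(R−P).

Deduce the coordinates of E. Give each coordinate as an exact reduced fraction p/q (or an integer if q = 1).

E = (-7/2, -11/2)

1. E_x = -7/2  [EC · BD = -37/2 ∩ 2·signedArea(EBA) = 3]
2. E_y = -11/2  [EC · BD = -37/2 ∩ 2·signedArea(EBA) = 3]
   → E = (-7/2, -11/2)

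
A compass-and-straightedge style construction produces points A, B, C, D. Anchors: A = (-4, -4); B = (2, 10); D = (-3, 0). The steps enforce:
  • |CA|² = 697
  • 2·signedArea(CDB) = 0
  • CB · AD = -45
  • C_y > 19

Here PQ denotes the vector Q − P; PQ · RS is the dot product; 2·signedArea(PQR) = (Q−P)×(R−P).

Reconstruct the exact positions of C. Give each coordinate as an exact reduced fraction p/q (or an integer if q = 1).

C = (7, 20)

1. C_x = 7  [2·signedArea(CDB) = 0 ∩ CB · AD = -45]
2. C_y = 20  [2·signedArea(CDB) = 0 ∩ CB · AD = -45]
   → C = (7, 20)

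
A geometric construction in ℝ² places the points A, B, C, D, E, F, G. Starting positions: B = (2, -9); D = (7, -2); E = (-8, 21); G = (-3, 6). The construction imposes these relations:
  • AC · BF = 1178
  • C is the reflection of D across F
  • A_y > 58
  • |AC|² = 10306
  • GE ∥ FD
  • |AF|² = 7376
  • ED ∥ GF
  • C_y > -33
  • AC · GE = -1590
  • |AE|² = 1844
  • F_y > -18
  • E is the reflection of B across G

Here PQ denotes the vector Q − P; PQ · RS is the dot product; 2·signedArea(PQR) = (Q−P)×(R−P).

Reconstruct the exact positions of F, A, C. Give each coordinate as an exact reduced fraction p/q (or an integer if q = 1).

A = (-28, 59)
C = (17, -32)
F = (12, -17)

1. F_x = 12  [GE ∥ FD ∩ ED ∥ GF]
2. F_y = -17  [GE ∥ FD ∩ ED ∥ GF]
   → F = (12, -17)
3. C_x = 17  [C is the reflection of D across F]
4. C_y = -32  [C is the reflection of D across F]
   → C = (17, -32)
5. A_x = -28  [AC · GE = -1590 ∩ AC · BF = 1178]
6. A_y = 59  [AC · GE = -1590 ∩ AC · BF = 1178]
   → A = (-28, 59)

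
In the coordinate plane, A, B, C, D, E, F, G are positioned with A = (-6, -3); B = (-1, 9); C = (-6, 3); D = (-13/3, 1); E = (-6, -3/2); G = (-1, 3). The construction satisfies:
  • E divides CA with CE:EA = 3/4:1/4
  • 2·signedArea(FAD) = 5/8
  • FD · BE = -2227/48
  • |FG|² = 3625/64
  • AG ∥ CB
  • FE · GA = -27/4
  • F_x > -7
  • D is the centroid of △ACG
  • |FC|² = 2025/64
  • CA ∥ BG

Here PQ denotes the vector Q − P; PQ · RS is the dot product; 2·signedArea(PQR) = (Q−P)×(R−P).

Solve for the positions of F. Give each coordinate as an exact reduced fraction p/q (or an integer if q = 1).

1. F_x = -6  [2·signedArea(FAD) = 5/8 ∩ FE · GA = -27/4]
2. F_y = -21/8  [2·signedArea(FAD) = 5/8 ∩ FE · GA = -27/4]
   → F = (-6, -21/8)

F = (-6, -21/8)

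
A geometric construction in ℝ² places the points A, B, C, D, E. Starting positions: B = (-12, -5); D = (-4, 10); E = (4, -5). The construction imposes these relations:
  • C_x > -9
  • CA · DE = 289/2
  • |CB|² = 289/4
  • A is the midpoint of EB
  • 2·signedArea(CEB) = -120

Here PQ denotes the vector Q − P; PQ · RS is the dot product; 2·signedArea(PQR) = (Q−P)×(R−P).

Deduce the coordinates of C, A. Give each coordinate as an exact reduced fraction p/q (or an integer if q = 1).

1. C_y = 5/2  [2·signedArea(CEB) = -120]
2. C_x = -8  [|CB|² = 289/4]
   → C = (-8, 5/2)
3. A_x = -4  [A is the midpoint of EB]
4. A_y = -5  [A is the midpoint of EB]
   → A = (-4, -5)

A = (-4, -5)
C = (-8, 5/2)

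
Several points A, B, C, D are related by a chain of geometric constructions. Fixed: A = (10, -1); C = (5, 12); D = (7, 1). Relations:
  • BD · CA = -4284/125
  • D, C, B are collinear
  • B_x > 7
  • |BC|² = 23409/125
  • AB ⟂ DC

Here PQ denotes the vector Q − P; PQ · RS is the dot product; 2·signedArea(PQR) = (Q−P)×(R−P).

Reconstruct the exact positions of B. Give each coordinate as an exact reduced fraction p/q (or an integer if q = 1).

1. B_x = 931/125  [D, C, B are collinear ∩ AB ⟂ DC]
2. B_y = -183/125  [D, C, B are collinear ∩ AB ⟂ DC]
   → B = (931/125, -183/125)

B = (931/125, -183/125)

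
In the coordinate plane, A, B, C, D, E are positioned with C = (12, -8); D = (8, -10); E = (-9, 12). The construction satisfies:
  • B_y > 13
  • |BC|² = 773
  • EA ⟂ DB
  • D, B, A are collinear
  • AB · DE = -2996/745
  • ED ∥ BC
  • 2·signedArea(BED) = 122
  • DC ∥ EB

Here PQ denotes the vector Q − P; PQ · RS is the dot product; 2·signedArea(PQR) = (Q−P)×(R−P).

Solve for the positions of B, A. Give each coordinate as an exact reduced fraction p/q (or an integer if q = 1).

A = (-3777/745, 10526/745)
B = (-5, 14)

1. B_x = -5  [ED ∥ BC ∩ DC ∥ EB]
2. B_y = 14  [ED ∥ BC ∩ DC ∥ EB]
   → B = (-5, 14)
3. A_x = -3777/745  [D, B, A are collinear ∩ EA ⟂ DB]
4. A_y = 10526/745  [D, B, A are collinear ∩ EA ⟂ DB]
   → A = (-3777/745, 10526/745)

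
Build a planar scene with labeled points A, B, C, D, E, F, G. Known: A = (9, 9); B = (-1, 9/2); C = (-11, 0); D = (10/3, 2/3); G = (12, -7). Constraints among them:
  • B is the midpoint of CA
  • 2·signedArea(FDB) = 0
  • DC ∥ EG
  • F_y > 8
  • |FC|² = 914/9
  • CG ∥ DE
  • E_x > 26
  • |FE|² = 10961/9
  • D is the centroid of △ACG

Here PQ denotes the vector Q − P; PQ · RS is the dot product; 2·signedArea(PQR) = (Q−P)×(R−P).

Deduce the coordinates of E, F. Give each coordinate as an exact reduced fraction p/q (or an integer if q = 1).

E = (79/3, -19/3)
F = (-16/3, 25/3)

1. E_x = 79/3  [DC ∥ EG ∩ CG ∥ DE]
2. E_y = -19/3  [DC ∥ EG ∩ CG ∥ DE]
   → E = (79/3, -19/3)
3. F_x = -16/3  [line -23/6·x + -13/3·y + 47/3 = 0 ∩ |FE|² = 10961/9]
4. F_y = 25/3  [line -23/6·x + -13/3·y + 47/3 = 0 ∩ |FE|² = 10961/9]
   → F = (-16/3, 25/3)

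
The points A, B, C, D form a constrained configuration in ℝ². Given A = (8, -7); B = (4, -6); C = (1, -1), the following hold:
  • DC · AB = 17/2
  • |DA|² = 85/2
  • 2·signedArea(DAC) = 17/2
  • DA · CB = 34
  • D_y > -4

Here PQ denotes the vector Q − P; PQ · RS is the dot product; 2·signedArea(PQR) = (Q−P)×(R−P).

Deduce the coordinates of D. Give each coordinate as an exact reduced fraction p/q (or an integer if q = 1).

D = (5/2, -7/2)

1. D_x = 5/2  [2·signedArea(DAC) = 17/2 ∩ DC · AB = 17/2]
2. D_y = -7/2  [2·signedArea(DAC) = 17/2 ∩ DC · AB = 17/2]
   → D = (5/2, -7/2)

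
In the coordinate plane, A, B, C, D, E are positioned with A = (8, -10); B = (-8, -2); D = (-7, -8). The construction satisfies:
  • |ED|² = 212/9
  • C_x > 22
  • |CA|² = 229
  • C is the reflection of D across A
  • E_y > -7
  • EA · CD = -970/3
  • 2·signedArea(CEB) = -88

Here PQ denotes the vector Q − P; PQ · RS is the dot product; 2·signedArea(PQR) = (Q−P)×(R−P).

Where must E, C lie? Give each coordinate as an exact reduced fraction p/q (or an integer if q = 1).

1. C_x = 23  [C is the reflection of D across A]
2. C_y = -12  [C is the reflection of D across A]
   → C = (23, -12)
3. E_x = -7/3  [EA · CD = -970/3 ∩ 2·signedArea(CEB) = -88]
4. E_y = -20/3  [EA · CD = -970/3 ∩ 2·signedArea(CEB) = -88]
   → E = (-7/3, -20/3)

C = (23, -12)
E = (-7/3, -20/3)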